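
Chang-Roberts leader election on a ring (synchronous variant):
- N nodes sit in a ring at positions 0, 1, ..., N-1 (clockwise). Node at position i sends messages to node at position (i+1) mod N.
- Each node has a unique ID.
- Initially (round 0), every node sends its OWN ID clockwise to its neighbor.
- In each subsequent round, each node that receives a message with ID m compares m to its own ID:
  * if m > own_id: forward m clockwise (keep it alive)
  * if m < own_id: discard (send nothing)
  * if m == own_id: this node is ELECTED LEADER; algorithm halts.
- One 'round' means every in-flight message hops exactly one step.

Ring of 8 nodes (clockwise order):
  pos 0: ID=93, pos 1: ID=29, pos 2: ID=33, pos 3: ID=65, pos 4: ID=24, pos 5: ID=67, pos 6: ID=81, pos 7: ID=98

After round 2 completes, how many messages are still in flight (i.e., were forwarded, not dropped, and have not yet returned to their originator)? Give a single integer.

Round 1: pos1(id29) recv 93: fwd; pos2(id33) recv 29: drop; pos3(id65) recv 33: drop; pos4(id24) recv 65: fwd; pos5(id67) recv 24: drop; pos6(id81) recv 67: drop; pos7(id98) recv 81: drop; pos0(id93) recv 98: fwd
Round 2: pos2(id33) recv 93: fwd; pos5(id67) recv 65: drop; pos1(id29) recv 98: fwd
After round 2: 2 messages still in flight

Answer: 2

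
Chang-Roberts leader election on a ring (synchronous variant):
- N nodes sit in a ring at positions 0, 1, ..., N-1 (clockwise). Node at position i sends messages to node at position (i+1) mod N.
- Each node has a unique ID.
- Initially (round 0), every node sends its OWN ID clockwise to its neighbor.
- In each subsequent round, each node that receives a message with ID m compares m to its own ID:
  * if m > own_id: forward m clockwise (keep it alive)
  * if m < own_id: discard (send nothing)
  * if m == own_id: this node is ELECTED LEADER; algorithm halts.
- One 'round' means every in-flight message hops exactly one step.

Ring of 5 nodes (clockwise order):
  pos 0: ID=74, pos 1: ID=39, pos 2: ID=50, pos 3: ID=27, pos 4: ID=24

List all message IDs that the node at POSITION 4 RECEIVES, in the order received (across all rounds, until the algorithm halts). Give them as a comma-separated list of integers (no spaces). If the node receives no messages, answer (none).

Round 1: pos1(id39) recv 74: fwd; pos2(id50) recv 39: drop; pos3(id27) recv 50: fwd; pos4(id24) recv 27: fwd; pos0(id74) recv 24: drop
Round 2: pos2(id50) recv 74: fwd; pos4(id24) recv 50: fwd; pos0(id74) recv 27: drop
Round 3: pos3(id27) recv 74: fwd; pos0(id74) recv 50: drop
Round 4: pos4(id24) recv 74: fwd
Round 5: pos0(id74) recv 74: ELECTED

Answer: 27,50,74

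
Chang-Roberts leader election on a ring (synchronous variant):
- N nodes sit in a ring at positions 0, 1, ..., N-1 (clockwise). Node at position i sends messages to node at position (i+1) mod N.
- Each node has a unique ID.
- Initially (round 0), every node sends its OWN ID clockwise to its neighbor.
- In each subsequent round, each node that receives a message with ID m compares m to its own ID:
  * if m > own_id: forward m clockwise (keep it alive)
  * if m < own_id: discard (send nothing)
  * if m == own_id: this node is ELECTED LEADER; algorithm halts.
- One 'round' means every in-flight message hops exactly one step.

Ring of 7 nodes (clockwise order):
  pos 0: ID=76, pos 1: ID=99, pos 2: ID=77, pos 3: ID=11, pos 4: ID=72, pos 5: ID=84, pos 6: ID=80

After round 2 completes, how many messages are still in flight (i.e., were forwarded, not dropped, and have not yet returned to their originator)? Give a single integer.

Answer: 3

Derivation:
Round 1: pos1(id99) recv 76: drop; pos2(id77) recv 99: fwd; pos3(id11) recv 77: fwd; pos4(id72) recv 11: drop; pos5(id84) recv 72: drop; pos6(id80) recv 84: fwd; pos0(id76) recv 80: fwd
Round 2: pos3(id11) recv 99: fwd; pos4(id72) recv 77: fwd; pos0(id76) recv 84: fwd; pos1(id99) recv 80: drop
After round 2: 3 messages still in flight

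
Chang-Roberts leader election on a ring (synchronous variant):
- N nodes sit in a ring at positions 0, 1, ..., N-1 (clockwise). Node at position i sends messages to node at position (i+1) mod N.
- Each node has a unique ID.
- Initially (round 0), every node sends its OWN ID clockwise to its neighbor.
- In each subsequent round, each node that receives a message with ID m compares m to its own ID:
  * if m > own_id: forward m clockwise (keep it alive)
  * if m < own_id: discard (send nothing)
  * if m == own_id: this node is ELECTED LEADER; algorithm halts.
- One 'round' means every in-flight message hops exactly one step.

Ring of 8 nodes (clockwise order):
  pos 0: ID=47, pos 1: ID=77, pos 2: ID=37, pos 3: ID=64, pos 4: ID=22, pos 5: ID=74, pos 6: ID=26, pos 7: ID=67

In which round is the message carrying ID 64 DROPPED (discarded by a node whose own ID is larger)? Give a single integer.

Round 1: pos1(id77) recv 47: drop; pos2(id37) recv 77: fwd; pos3(id64) recv 37: drop; pos4(id22) recv 64: fwd; pos5(id74) recv 22: drop; pos6(id26) recv 74: fwd; pos7(id67) recv 26: drop; pos0(id47) recv 67: fwd
Round 2: pos3(id64) recv 77: fwd; pos5(id74) recv 64: drop; pos7(id67) recv 74: fwd; pos1(id77) recv 67: drop
Round 3: pos4(id22) recv 77: fwd; pos0(id47) recv 74: fwd
Round 4: pos5(id74) recv 77: fwd; pos1(id77) recv 74: drop
Round 5: pos6(id26) recv 77: fwd
Round 6: pos7(id67) recv 77: fwd
Round 7: pos0(id47) recv 77: fwd
Round 8: pos1(id77) recv 77: ELECTED
Message ID 64 originates at pos 3; dropped at pos 5 in round 2

Answer: 2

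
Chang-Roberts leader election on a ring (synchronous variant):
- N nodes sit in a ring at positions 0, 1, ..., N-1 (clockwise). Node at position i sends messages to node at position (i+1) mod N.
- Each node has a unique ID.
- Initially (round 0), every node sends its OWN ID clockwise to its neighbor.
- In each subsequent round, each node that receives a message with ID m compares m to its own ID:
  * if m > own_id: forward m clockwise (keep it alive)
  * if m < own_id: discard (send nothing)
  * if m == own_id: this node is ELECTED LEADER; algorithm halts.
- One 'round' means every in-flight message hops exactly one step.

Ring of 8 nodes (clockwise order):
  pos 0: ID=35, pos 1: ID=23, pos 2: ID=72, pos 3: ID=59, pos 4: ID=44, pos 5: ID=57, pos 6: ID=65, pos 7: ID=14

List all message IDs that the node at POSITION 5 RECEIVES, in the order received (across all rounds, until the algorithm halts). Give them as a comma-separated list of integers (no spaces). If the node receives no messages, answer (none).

Answer: 44,59,72

Derivation:
Round 1: pos1(id23) recv 35: fwd; pos2(id72) recv 23: drop; pos3(id59) recv 72: fwd; pos4(id44) recv 59: fwd; pos5(id57) recv 44: drop; pos6(id65) recv 57: drop; pos7(id14) recv 65: fwd; pos0(id35) recv 14: drop
Round 2: pos2(id72) recv 35: drop; pos4(id44) recv 72: fwd; pos5(id57) recv 59: fwd; pos0(id35) recv 65: fwd
Round 3: pos5(id57) recv 72: fwd; pos6(id65) recv 59: drop; pos1(id23) recv 65: fwd
Round 4: pos6(id65) recv 72: fwd; pos2(id72) recv 65: drop
Round 5: pos7(id14) recv 72: fwd
Round 6: pos0(id35) recv 72: fwd
Round 7: pos1(id23) recv 72: fwd
Round 8: pos2(id72) recv 72: ELECTED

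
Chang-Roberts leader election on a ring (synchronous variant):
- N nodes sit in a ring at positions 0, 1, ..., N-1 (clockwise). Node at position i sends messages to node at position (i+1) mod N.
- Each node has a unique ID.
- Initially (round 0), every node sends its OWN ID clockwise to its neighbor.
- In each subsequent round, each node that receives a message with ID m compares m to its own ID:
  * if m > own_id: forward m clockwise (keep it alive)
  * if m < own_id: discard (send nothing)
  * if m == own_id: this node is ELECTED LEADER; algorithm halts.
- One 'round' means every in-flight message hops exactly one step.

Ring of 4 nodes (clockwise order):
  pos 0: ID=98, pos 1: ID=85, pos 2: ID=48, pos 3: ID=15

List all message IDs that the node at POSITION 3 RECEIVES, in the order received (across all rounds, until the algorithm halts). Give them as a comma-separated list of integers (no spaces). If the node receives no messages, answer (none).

Answer: 48,85,98

Derivation:
Round 1: pos1(id85) recv 98: fwd; pos2(id48) recv 85: fwd; pos3(id15) recv 48: fwd; pos0(id98) recv 15: drop
Round 2: pos2(id48) recv 98: fwd; pos3(id15) recv 85: fwd; pos0(id98) recv 48: drop
Round 3: pos3(id15) recv 98: fwd; pos0(id98) recv 85: drop
Round 4: pos0(id98) recv 98: ELECTED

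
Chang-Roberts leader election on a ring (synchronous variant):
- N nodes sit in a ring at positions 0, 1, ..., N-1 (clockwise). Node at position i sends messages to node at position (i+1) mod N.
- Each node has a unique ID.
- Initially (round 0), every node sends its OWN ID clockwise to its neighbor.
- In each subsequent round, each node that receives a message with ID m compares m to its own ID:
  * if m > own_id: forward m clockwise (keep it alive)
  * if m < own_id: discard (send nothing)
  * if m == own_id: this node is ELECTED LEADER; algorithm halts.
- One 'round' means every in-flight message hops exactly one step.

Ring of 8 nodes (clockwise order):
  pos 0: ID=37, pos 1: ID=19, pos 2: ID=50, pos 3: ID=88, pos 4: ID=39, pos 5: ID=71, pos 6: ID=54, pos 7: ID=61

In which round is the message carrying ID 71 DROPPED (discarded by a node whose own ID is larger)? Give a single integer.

Round 1: pos1(id19) recv 37: fwd; pos2(id50) recv 19: drop; pos3(id88) recv 50: drop; pos4(id39) recv 88: fwd; pos5(id71) recv 39: drop; pos6(id54) recv 71: fwd; pos7(id61) recv 54: drop; pos0(id37) recv 61: fwd
Round 2: pos2(id50) recv 37: drop; pos5(id71) recv 88: fwd; pos7(id61) recv 71: fwd; pos1(id19) recv 61: fwd
Round 3: pos6(id54) recv 88: fwd; pos0(id37) recv 71: fwd; pos2(id50) recv 61: fwd
Round 4: pos7(id61) recv 88: fwd; pos1(id19) recv 71: fwd; pos3(id88) recv 61: drop
Round 5: pos0(id37) recv 88: fwd; pos2(id50) recv 71: fwd
Round 6: pos1(id19) recv 88: fwd; pos3(id88) recv 71: drop
Round 7: pos2(id50) recv 88: fwd
Round 8: pos3(id88) recv 88: ELECTED
Message ID 71 originates at pos 5; dropped at pos 3 in round 6

Answer: 6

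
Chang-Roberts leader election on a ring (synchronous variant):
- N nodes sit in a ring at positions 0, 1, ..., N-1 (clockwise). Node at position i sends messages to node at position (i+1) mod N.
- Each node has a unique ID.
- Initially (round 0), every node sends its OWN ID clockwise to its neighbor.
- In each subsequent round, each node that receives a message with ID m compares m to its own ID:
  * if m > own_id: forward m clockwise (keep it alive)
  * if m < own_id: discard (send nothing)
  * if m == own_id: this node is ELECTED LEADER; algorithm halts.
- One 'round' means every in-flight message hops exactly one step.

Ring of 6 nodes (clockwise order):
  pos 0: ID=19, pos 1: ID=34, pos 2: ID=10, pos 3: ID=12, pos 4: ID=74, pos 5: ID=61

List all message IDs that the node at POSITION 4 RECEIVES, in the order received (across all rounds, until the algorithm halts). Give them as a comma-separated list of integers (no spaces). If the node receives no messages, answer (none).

Round 1: pos1(id34) recv 19: drop; pos2(id10) recv 34: fwd; pos3(id12) recv 10: drop; pos4(id74) recv 12: drop; pos5(id61) recv 74: fwd; pos0(id19) recv 61: fwd
Round 2: pos3(id12) recv 34: fwd; pos0(id19) recv 74: fwd; pos1(id34) recv 61: fwd
Round 3: pos4(id74) recv 34: drop; pos1(id34) recv 74: fwd; pos2(id10) recv 61: fwd
Round 4: pos2(id10) recv 74: fwd; pos3(id12) recv 61: fwd
Round 5: pos3(id12) recv 74: fwd; pos4(id74) recv 61: drop
Round 6: pos4(id74) recv 74: ELECTED

Answer: 12,34,61,74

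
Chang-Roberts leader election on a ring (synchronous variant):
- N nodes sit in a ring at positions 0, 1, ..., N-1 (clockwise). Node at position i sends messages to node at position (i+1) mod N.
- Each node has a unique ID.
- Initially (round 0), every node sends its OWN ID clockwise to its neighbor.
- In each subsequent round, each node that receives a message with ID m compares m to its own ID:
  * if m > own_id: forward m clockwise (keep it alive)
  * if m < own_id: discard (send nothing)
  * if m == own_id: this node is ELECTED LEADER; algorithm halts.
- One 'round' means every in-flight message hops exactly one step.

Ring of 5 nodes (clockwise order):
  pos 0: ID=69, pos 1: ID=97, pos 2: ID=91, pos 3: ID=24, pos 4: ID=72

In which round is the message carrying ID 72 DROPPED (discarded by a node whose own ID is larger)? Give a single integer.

Answer: 2

Derivation:
Round 1: pos1(id97) recv 69: drop; pos2(id91) recv 97: fwd; pos3(id24) recv 91: fwd; pos4(id72) recv 24: drop; pos0(id69) recv 72: fwd
Round 2: pos3(id24) recv 97: fwd; pos4(id72) recv 91: fwd; pos1(id97) recv 72: drop
Round 3: pos4(id72) recv 97: fwd; pos0(id69) recv 91: fwd
Round 4: pos0(id69) recv 97: fwd; pos1(id97) recv 91: drop
Round 5: pos1(id97) recv 97: ELECTED
Message ID 72 originates at pos 4; dropped at pos 1 in round 2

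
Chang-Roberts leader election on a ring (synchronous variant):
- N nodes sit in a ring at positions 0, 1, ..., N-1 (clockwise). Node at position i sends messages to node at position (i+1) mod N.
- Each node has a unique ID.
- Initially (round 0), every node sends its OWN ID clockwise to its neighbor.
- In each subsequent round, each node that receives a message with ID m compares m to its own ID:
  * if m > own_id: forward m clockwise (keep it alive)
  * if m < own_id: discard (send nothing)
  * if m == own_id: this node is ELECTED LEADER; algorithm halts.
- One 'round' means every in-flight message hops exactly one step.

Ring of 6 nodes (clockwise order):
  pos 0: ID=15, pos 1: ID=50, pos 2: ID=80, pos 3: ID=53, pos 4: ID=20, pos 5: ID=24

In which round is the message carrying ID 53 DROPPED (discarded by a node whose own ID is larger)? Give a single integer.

Answer: 5

Derivation:
Round 1: pos1(id50) recv 15: drop; pos2(id80) recv 50: drop; pos3(id53) recv 80: fwd; pos4(id20) recv 53: fwd; pos5(id24) recv 20: drop; pos0(id15) recv 24: fwd
Round 2: pos4(id20) recv 80: fwd; pos5(id24) recv 53: fwd; pos1(id50) recv 24: drop
Round 3: pos5(id24) recv 80: fwd; pos0(id15) recv 53: fwd
Round 4: pos0(id15) recv 80: fwd; pos1(id50) recv 53: fwd
Round 5: pos1(id50) recv 80: fwd; pos2(id80) recv 53: drop
Round 6: pos2(id80) recv 80: ELECTED
Message ID 53 originates at pos 3; dropped at pos 2 in round 5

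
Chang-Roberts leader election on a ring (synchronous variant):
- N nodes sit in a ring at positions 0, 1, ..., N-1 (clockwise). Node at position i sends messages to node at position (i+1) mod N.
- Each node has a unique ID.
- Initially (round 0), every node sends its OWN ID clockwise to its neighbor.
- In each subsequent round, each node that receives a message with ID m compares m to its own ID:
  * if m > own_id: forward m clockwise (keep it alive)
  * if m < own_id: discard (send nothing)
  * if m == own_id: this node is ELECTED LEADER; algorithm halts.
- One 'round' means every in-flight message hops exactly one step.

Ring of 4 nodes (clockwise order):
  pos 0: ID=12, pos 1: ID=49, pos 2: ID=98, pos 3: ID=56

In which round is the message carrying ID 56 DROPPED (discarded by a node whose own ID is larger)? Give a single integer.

Answer: 3

Derivation:
Round 1: pos1(id49) recv 12: drop; pos2(id98) recv 49: drop; pos3(id56) recv 98: fwd; pos0(id12) recv 56: fwd
Round 2: pos0(id12) recv 98: fwd; pos1(id49) recv 56: fwd
Round 3: pos1(id49) recv 98: fwd; pos2(id98) recv 56: drop
Round 4: pos2(id98) recv 98: ELECTED
Message ID 56 originates at pos 3; dropped at pos 2 in round 3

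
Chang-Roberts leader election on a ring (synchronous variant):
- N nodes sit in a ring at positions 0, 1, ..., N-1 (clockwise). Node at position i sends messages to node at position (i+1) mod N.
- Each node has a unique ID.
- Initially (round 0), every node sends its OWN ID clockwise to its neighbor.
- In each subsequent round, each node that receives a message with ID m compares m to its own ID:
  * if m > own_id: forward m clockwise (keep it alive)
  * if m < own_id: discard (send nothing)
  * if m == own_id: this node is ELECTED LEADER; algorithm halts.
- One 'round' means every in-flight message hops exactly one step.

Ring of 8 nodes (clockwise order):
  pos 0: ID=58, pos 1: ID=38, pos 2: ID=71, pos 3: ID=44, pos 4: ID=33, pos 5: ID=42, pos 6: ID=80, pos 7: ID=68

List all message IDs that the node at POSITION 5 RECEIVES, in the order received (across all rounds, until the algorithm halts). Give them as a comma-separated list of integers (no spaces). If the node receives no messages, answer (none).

Answer: 33,44,71,80

Derivation:
Round 1: pos1(id38) recv 58: fwd; pos2(id71) recv 38: drop; pos3(id44) recv 71: fwd; pos4(id33) recv 44: fwd; pos5(id42) recv 33: drop; pos6(id80) recv 42: drop; pos7(id68) recv 80: fwd; pos0(id58) recv 68: fwd
Round 2: pos2(id71) recv 58: drop; pos4(id33) recv 71: fwd; pos5(id42) recv 44: fwd; pos0(id58) recv 80: fwd; pos1(id38) recv 68: fwd
Round 3: pos5(id42) recv 71: fwd; pos6(id80) recv 44: drop; pos1(id38) recv 80: fwd; pos2(id71) recv 68: drop
Round 4: pos6(id80) recv 71: drop; pos2(id71) recv 80: fwd
Round 5: pos3(id44) recv 80: fwd
Round 6: pos4(id33) recv 80: fwd
Round 7: pos5(id42) recv 80: fwd
Round 8: pos6(id80) recv 80: ELECTED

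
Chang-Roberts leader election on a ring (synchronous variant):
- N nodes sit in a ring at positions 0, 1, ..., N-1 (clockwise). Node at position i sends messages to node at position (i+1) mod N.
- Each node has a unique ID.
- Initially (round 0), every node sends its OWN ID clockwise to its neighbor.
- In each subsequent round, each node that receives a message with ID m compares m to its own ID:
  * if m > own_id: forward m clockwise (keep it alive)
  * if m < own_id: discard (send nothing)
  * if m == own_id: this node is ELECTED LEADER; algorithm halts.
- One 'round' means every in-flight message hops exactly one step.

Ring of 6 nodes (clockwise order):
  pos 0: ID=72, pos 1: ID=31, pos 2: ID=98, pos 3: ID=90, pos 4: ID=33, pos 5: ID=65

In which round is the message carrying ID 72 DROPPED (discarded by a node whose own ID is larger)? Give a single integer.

Round 1: pos1(id31) recv 72: fwd; pos2(id98) recv 31: drop; pos3(id90) recv 98: fwd; pos4(id33) recv 90: fwd; pos5(id65) recv 33: drop; pos0(id72) recv 65: drop
Round 2: pos2(id98) recv 72: drop; pos4(id33) recv 98: fwd; pos5(id65) recv 90: fwd
Round 3: pos5(id65) recv 98: fwd; pos0(id72) recv 90: fwd
Round 4: pos0(id72) recv 98: fwd; pos1(id31) recv 90: fwd
Round 5: pos1(id31) recv 98: fwd; pos2(id98) recv 90: drop
Round 6: pos2(id98) recv 98: ELECTED
Message ID 72 originates at pos 0; dropped at pos 2 in round 2

Answer: 2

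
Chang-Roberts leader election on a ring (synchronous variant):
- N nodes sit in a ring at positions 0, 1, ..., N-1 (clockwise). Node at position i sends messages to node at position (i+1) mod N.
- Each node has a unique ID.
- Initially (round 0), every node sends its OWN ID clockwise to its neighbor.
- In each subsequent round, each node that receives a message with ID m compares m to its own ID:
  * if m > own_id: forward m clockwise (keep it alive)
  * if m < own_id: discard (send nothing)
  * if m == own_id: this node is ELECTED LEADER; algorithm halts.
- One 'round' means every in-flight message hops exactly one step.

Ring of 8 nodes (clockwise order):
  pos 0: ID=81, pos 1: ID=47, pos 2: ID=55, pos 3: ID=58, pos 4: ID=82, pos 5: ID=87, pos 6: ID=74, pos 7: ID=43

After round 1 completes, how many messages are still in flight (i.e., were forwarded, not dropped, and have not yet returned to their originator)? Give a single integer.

Round 1: pos1(id47) recv 81: fwd; pos2(id55) recv 47: drop; pos3(id58) recv 55: drop; pos4(id82) recv 58: drop; pos5(id87) recv 82: drop; pos6(id74) recv 87: fwd; pos7(id43) recv 74: fwd; pos0(id81) recv 43: drop
After round 1: 3 messages still in flight

Answer: 3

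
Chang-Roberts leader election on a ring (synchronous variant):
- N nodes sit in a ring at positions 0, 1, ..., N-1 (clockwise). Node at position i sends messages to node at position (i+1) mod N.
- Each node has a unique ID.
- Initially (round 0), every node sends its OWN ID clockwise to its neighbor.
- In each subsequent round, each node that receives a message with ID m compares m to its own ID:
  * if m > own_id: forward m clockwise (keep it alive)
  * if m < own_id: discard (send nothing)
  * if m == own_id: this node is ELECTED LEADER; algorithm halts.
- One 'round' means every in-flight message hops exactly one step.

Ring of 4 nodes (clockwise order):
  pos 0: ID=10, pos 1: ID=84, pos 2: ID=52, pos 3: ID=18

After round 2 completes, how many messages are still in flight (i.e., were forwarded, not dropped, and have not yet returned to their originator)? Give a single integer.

Round 1: pos1(id84) recv 10: drop; pos2(id52) recv 84: fwd; pos3(id18) recv 52: fwd; pos0(id10) recv 18: fwd
Round 2: pos3(id18) recv 84: fwd; pos0(id10) recv 52: fwd; pos1(id84) recv 18: drop
After round 2: 2 messages still in flight

Answer: 2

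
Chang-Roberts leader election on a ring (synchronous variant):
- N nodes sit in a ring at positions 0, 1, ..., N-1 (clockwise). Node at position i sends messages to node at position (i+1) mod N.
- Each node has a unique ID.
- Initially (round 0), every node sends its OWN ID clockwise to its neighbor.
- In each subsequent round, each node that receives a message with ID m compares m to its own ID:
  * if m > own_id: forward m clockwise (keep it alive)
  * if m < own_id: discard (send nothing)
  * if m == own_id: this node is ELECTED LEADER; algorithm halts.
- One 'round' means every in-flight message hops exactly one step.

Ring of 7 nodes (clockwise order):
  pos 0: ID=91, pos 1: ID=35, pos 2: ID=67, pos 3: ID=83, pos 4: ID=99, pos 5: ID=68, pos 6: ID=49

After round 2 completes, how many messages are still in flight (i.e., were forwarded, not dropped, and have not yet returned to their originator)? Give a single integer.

Round 1: pos1(id35) recv 91: fwd; pos2(id67) recv 35: drop; pos3(id83) recv 67: drop; pos4(id99) recv 83: drop; pos5(id68) recv 99: fwd; pos6(id49) recv 68: fwd; pos0(id91) recv 49: drop
Round 2: pos2(id67) recv 91: fwd; pos6(id49) recv 99: fwd; pos0(id91) recv 68: drop
After round 2: 2 messages still in flight

Answer: 2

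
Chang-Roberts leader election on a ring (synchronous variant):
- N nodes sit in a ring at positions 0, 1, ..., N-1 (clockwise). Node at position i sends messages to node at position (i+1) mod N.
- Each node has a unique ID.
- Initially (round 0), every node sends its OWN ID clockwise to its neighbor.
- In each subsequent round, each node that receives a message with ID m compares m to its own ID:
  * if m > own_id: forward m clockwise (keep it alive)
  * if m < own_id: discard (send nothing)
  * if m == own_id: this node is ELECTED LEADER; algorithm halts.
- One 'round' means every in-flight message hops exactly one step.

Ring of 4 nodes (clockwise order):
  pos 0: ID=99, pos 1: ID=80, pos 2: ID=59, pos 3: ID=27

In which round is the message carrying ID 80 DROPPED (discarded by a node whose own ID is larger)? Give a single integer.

Answer: 3

Derivation:
Round 1: pos1(id80) recv 99: fwd; pos2(id59) recv 80: fwd; pos3(id27) recv 59: fwd; pos0(id99) recv 27: drop
Round 2: pos2(id59) recv 99: fwd; pos3(id27) recv 80: fwd; pos0(id99) recv 59: drop
Round 3: pos3(id27) recv 99: fwd; pos0(id99) recv 80: drop
Round 4: pos0(id99) recv 99: ELECTED
Message ID 80 originates at pos 1; dropped at pos 0 in round 3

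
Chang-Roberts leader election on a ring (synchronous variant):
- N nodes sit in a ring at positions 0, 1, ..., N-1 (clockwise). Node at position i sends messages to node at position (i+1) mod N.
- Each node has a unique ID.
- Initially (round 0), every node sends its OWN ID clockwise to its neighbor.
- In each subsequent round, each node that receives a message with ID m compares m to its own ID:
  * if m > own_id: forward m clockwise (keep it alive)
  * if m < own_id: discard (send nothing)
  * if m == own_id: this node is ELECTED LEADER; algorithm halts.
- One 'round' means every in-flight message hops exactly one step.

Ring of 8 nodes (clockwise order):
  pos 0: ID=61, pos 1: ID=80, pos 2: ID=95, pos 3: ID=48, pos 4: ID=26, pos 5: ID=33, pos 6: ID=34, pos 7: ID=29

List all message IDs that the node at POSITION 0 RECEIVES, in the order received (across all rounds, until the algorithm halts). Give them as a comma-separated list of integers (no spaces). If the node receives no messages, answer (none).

Answer: 29,34,48,95

Derivation:
Round 1: pos1(id80) recv 61: drop; pos2(id95) recv 80: drop; pos3(id48) recv 95: fwd; pos4(id26) recv 48: fwd; pos5(id33) recv 26: drop; pos6(id34) recv 33: drop; pos7(id29) recv 34: fwd; pos0(id61) recv 29: drop
Round 2: pos4(id26) recv 95: fwd; pos5(id33) recv 48: fwd; pos0(id61) recv 34: drop
Round 3: pos5(id33) recv 95: fwd; pos6(id34) recv 48: fwd
Round 4: pos6(id34) recv 95: fwd; pos7(id29) recv 48: fwd
Round 5: pos7(id29) recv 95: fwd; pos0(id61) recv 48: drop
Round 6: pos0(id61) recv 95: fwd
Round 7: pos1(id80) recv 95: fwd
Round 8: pos2(id95) recv 95: ELECTED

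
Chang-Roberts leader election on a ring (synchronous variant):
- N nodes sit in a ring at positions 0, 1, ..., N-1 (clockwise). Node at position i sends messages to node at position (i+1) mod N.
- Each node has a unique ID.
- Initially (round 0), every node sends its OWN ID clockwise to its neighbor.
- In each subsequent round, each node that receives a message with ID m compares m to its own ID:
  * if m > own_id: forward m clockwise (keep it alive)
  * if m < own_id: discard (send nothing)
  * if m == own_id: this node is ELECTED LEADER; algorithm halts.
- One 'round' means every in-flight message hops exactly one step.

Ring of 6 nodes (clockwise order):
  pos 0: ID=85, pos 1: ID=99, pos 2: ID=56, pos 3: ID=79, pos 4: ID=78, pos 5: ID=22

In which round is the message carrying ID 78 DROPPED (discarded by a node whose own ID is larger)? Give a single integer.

Round 1: pos1(id99) recv 85: drop; pos2(id56) recv 99: fwd; pos3(id79) recv 56: drop; pos4(id78) recv 79: fwd; pos5(id22) recv 78: fwd; pos0(id85) recv 22: drop
Round 2: pos3(id79) recv 99: fwd; pos5(id22) recv 79: fwd; pos0(id85) recv 78: drop
Round 3: pos4(id78) recv 99: fwd; pos0(id85) recv 79: drop
Round 4: pos5(id22) recv 99: fwd
Round 5: pos0(id85) recv 99: fwd
Round 6: pos1(id99) recv 99: ELECTED
Message ID 78 originates at pos 4; dropped at pos 0 in round 2

Answer: 2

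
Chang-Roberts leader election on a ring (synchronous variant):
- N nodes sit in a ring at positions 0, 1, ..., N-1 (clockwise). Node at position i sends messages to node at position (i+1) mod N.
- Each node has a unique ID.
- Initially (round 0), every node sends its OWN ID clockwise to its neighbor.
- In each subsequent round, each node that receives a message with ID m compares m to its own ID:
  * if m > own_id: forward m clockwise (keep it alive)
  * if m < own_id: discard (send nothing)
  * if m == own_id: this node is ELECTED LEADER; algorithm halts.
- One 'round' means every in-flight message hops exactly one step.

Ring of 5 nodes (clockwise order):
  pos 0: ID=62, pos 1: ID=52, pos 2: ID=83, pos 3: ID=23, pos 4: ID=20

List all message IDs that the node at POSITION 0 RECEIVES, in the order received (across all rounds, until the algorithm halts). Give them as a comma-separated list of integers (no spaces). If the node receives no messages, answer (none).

Answer: 20,23,83

Derivation:
Round 1: pos1(id52) recv 62: fwd; pos2(id83) recv 52: drop; pos3(id23) recv 83: fwd; pos4(id20) recv 23: fwd; pos0(id62) recv 20: drop
Round 2: pos2(id83) recv 62: drop; pos4(id20) recv 83: fwd; pos0(id62) recv 23: drop
Round 3: pos0(id62) recv 83: fwd
Round 4: pos1(id52) recv 83: fwd
Round 5: pos2(id83) recv 83: ELECTED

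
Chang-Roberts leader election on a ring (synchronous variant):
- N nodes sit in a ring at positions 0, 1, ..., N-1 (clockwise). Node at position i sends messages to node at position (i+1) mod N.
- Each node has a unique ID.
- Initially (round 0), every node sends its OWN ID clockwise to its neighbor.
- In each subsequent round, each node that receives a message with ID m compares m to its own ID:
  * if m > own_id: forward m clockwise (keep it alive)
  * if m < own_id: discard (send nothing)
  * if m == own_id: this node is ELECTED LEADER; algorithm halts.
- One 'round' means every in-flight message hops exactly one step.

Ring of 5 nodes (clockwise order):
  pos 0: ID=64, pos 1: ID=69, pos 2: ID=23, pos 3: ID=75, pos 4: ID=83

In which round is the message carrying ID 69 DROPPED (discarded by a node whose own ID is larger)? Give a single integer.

Round 1: pos1(id69) recv 64: drop; pos2(id23) recv 69: fwd; pos3(id75) recv 23: drop; pos4(id83) recv 75: drop; pos0(id64) recv 83: fwd
Round 2: pos3(id75) recv 69: drop; pos1(id69) recv 83: fwd
Round 3: pos2(id23) recv 83: fwd
Round 4: pos3(id75) recv 83: fwd
Round 5: pos4(id83) recv 83: ELECTED
Message ID 69 originates at pos 1; dropped at pos 3 in round 2

Answer: 2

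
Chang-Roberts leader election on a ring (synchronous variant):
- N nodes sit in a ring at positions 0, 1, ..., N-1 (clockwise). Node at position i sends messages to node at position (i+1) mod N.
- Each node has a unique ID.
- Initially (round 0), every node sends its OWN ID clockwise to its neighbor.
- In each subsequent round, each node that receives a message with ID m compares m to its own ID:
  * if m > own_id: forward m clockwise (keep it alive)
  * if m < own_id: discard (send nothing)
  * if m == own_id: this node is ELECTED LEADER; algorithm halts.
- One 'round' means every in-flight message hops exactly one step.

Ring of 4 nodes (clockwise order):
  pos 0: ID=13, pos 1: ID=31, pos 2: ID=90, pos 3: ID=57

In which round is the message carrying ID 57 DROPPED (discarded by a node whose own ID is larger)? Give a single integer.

Answer: 3

Derivation:
Round 1: pos1(id31) recv 13: drop; pos2(id90) recv 31: drop; pos3(id57) recv 90: fwd; pos0(id13) recv 57: fwd
Round 2: pos0(id13) recv 90: fwd; pos1(id31) recv 57: fwd
Round 3: pos1(id31) recv 90: fwd; pos2(id90) recv 57: drop
Round 4: pos2(id90) recv 90: ELECTED
Message ID 57 originates at pos 3; dropped at pos 2 in round 3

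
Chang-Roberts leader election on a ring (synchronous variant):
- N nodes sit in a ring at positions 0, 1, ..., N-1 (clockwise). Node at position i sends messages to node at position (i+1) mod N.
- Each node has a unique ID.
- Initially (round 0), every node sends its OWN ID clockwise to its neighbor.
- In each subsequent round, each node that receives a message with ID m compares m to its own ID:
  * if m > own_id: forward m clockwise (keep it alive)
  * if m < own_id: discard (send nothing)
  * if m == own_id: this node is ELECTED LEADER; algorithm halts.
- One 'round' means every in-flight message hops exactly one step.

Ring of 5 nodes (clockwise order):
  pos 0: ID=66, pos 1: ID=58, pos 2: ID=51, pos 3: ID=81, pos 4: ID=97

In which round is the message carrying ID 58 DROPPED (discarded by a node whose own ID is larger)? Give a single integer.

Answer: 2

Derivation:
Round 1: pos1(id58) recv 66: fwd; pos2(id51) recv 58: fwd; pos3(id81) recv 51: drop; pos4(id97) recv 81: drop; pos0(id66) recv 97: fwd
Round 2: pos2(id51) recv 66: fwd; pos3(id81) recv 58: drop; pos1(id58) recv 97: fwd
Round 3: pos3(id81) recv 66: drop; pos2(id51) recv 97: fwd
Round 4: pos3(id81) recv 97: fwd
Round 5: pos4(id97) recv 97: ELECTED
Message ID 58 originates at pos 1; dropped at pos 3 in round 2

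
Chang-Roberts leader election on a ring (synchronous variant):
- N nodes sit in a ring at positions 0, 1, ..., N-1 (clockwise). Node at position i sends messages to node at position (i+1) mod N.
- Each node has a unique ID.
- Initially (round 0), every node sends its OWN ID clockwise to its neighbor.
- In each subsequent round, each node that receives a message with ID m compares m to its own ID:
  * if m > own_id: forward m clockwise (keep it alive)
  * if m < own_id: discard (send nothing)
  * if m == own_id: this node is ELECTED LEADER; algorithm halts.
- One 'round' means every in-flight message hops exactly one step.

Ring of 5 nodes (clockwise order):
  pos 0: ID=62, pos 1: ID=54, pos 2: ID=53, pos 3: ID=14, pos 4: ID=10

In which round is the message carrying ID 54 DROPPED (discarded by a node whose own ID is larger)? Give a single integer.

Answer: 4

Derivation:
Round 1: pos1(id54) recv 62: fwd; pos2(id53) recv 54: fwd; pos3(id14) recv 53: fwd; pos4(id10) recv 14: fwd; pos0(id62) recv 10: drop
Round 2: pos2(id53) recv 62: fwd; pos3(id14) recv 54: fwd; pos4(id10) recv 53: fwd; pos0(id62) recv 14: drop
Round 3: pos3(id14) recv 62: fwd; pos4(id10) recv 54: fwd; pos0(id62) recv 53: drop
Round 4: pos4(id10) recv 62: fwd; pos0(id62) recv 54: drop
Round 5: pos0(id62) recv 62: ELECTED
Message ID 54 originates at pos 1; dropped at pos 0 in round 4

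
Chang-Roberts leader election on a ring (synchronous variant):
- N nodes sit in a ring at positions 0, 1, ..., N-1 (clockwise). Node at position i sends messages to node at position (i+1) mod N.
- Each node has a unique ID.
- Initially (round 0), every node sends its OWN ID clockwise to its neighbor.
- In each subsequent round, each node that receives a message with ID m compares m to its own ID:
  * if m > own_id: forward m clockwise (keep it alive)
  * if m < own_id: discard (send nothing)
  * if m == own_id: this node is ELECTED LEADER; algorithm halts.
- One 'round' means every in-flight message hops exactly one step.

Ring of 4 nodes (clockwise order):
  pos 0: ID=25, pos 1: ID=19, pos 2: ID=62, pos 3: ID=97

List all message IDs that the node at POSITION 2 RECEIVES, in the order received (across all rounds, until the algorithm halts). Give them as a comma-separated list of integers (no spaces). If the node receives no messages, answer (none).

Answer: 19,25,97

Derivation:
Round 1: pos1(id19) recv 25: fwd; pos2(id62) recv 19: drop; pos3(id97) recv 62: drop; pos0(id25) recv 97: fwd
Round 2: pos2(id62) recv 25: drop; pos1(id19) recv 97: fwd
Round 3: pos2(id62) recv 97: fwd
Round 4: pos3(id97) recv 97: ELECTED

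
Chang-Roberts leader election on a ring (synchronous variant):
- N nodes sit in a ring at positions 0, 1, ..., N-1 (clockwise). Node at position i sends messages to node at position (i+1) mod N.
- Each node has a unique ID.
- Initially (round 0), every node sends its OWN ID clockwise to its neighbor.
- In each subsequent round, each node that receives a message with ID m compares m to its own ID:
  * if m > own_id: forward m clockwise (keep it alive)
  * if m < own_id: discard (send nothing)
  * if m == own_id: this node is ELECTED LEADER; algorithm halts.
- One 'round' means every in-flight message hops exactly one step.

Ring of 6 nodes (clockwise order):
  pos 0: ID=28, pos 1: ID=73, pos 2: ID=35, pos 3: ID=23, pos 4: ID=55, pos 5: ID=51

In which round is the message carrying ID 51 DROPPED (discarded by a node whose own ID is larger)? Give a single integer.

Round 1: pos1(id73) recv 28: drop; pos2(id35) recv 73: fwd; pos3(id23) recv 35: fwd; pos4(id55) recv 23: drop; pos5(id51) recv 55: fwd; pos0(id28) recv 51: fwd
Round 2: pos3(id23) recv 73: fwd; pos4(id55) recv 35: drop; pos0(id28) recv 55: fwd; pos1(id73) recv 51: drop
Round 3: pos4(id55) recv 73: fwd; pos1(id73) recv 55: drop
Round 4: pos5(id51) recv 73: fwd
Round 5: pos0(id28) recv 73: fwd
Round 6: pos1(id73) recv 73: ELECTED
Message ID 51 originates at pos 5; dropped at pos 1 in round 2

Answer: 2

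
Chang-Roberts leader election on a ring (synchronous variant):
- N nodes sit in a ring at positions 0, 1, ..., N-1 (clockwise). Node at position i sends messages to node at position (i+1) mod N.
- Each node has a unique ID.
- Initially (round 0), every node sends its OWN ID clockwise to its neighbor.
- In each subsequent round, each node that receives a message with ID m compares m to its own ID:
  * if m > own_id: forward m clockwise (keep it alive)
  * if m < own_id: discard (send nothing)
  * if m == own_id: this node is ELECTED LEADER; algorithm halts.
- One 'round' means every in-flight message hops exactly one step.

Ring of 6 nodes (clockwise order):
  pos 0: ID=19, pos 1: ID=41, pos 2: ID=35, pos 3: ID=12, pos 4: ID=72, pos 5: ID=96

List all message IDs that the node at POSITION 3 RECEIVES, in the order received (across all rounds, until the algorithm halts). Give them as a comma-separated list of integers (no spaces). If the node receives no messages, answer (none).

Answer: 35,41,96

Derivation:
Round 1: pos1(id41) recv 19: drop; pos2(id35) recv 41: fwd; pos3(id12) recv 35: fwd; pos4(id72) recv 12: drop; pos5(id96) recv 72: drop; pos0(id19) recv 96: fwd
Round 2: pos3(id12) recv 41: fwd; pos4(id72) recv 35: drop; pos1(id41) recv 96: fwd
Round 3: pos4(id72) recv 41: drop; pos2(id35) recv 96: fwd
Round 4: pos3(id12) recv 96: fwd
Round 5: pos4(id72) recv 96: fwd
Round 6: pos5(id96) recv 96: ELECTED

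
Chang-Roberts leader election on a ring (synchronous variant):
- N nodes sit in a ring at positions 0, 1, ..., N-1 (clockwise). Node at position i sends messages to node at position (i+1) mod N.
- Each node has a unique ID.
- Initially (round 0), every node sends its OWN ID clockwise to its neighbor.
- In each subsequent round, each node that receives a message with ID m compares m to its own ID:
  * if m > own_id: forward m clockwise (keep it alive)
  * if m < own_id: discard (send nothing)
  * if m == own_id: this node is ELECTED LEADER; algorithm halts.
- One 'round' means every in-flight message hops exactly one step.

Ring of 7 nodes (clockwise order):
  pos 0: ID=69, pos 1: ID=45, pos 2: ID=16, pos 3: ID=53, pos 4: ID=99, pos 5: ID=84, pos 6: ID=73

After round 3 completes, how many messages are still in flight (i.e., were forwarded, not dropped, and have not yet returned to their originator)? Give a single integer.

Answer: 4

Derivation:
Round 1: pos1(id45) recv 69: fwd; pos2(id16) recv 45: fwd; pos3(id53) recv 16: drop; pos4(id99) recv 53: drop; pos5(id84) recv 99: fwd; pos6(id73) recv 84: fwd; pos0(id69) recv 73: fwd
Round 2: pos2(id16) recv 69: fwd; pos3(id53) recv 45: drop; pos6(id73) recv 99: fwd; pos0(id69) recv 84: fwd; pos1(id45) recv 73: fwd
Round 3: pos3(id53) recv 69: fwd; pos0(id69) recv 99: fwd; pos1(id45) recv 84: fwd; pos2(id16) recv 73: fwd
After round 3: 4 messages still in flight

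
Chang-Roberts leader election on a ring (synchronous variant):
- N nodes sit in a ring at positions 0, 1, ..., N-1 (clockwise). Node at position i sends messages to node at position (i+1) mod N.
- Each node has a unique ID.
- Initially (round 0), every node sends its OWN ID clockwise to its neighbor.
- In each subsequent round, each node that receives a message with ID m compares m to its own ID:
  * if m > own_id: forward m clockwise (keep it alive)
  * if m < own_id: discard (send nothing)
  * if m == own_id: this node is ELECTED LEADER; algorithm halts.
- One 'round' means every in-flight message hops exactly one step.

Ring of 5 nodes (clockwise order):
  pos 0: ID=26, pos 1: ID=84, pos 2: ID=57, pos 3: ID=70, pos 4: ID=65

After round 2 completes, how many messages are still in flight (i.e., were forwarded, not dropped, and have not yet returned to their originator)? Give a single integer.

Answer: 2

Derivation:
Round 1: pos1(id84) recv 26: drop; pos2(id57) recv 84: fwd; pos3(id70) recv 57: drop; pos4(id65) recv 70: fwd; pos0(id26) recv 65: fwd
Round 2: pos3(id70) recv 84: fwd; pos0(id26) recv 70: fwd; pos1(id84) recv 65: drop
After round 2: 2 messages still in flight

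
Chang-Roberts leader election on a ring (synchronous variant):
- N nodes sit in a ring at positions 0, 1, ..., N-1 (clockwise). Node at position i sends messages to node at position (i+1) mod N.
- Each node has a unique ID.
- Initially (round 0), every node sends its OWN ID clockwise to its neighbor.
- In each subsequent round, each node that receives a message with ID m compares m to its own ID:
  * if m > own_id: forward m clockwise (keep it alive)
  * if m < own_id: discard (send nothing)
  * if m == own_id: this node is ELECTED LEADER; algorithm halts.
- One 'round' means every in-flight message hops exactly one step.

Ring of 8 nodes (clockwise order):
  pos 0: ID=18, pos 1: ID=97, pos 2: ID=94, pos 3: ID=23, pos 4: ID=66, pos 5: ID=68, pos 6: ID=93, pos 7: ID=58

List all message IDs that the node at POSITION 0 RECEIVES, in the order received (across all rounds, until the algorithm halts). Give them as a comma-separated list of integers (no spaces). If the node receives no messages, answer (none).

Answer: 58,93,94,97

Derivation:
Round 1: pos1(id97) recv 18: drop; pos2(id94) recv 97: fwd; pos3(id23) recv 94: fwd; pos4(id66) recv 23: drop; pos5(id68) recv 66: drop; pos6(id93) recv 68: drop; pos7(id58) recv 93: fwd; pos0(id18) recv 58: fwd
Round 2: pos3(id23) recv 97: fwd; pos4(id66) recv 94: fwd; pos0(id18) recv 93: fwd; pos1(id97) recv 58: drop
Round 3: pos4(id66) recv 97: fwd; pos5(id68) recv 94: fwd; pos1(id97) recv 93: drop
Round 4: pos5(id68) recv 97: fwd; pos6(id93) recv 94: fwd
Round 5: pos6(id93) recv 97: fwd; pos7(id58) recv 94: fwd
Round 6: pos7(id58) recv 97: fwd; pos0(id18) recv 94: fwd
Round 7: pos0(id18) recv 97: fwd; pos1(id97) recv 94: drop
Round 8: pos1(id97) recv 97: ELECTED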